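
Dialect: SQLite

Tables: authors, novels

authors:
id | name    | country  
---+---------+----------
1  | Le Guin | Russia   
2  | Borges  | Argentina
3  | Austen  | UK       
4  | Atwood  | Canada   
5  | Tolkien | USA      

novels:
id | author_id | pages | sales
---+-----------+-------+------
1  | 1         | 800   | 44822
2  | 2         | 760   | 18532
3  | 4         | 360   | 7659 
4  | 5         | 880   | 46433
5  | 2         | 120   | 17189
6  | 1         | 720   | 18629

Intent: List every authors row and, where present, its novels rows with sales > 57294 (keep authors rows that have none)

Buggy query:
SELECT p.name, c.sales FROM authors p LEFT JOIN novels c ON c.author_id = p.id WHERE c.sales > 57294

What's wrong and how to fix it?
Bug: A WHERE condition on the right-hand table after LEFT JOIN drops unmatched parents

Fix: Put 'c.sales > 57294' in the JOIN's ON clause instead of WHERE

Corrected query:
SELECT p.name, c.sales FROM authors p LEFT JOIN novels c ON c.author_id = p.id AND c.sales > 57294

Result:
name    | sales
--------+------
Le Guin | NULL 
Borges  | NULL 
Austen  | NULL 
Atwood  | NULL 
Tolkien | NULL 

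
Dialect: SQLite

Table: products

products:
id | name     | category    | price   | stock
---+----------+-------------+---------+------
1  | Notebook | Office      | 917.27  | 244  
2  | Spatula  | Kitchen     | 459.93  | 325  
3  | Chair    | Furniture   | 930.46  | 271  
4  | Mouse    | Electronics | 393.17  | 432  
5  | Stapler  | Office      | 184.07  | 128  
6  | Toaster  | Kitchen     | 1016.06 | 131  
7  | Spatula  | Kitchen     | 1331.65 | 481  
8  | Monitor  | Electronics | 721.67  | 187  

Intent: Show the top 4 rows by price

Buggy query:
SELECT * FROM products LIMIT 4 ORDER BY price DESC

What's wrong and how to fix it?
Bug: LIMIT must come after ORDER BY

Fix: Sort with ORDER BY, then apply LIMIT

Corrected query:
SELECT * FROM products ORDER BY price DESC LIMIT 4

Result:
id | name     | category  | price   | stock
---+----------+-----------+---------+------
7  | Spatula  | Kitchen   | 1331.65 | 481  
6  | Toaster  | Kitchen   | 1016.06 | 131  
3  | Chair    | Furniture | 930.46  | 271  
1  | Notebook | Office    | 917.27  | 244  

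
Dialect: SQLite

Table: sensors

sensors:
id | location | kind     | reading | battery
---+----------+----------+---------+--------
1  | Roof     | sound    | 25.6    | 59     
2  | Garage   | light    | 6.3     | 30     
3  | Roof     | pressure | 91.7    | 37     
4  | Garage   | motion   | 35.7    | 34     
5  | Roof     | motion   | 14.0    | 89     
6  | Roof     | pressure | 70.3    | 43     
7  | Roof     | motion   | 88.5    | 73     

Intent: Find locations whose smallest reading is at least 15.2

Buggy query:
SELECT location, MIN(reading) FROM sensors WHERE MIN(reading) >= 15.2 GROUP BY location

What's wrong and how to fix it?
Bug: MIN() in WHERE is a misuse of aggregate

Fix: Replace WHERE with HAVING after the GROUP BY

Corrected query:
SELECT location, MIN(reading) FROM sensors GROUP BY location HAVING MIN(reading) >= 15.2

Result:
(no rows)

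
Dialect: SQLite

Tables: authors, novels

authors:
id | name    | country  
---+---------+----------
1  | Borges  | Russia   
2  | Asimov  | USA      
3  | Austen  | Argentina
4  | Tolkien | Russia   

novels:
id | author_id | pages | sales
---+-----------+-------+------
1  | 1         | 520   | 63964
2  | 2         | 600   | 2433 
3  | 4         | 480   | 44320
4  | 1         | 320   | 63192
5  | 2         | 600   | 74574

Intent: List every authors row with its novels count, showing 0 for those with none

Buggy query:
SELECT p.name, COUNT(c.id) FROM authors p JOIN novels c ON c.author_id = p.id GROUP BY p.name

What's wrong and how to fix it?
Bug: An inner join excludes parents with zero children

Fix: Use LEFT JOIN so parents without children still appear (COUNT(c.id) gives 0)

Corrected query:
SELECT p.name, COUNT(c.id) FROM authors p LEFT JOIN novels c ON c.author_id = p.id GROUP BY p.name

Result:
name    | COUNT(c.id)
--------+------------
Asimov  | 2          
Austen  | 0          
Borges  | 2          
Tolkien | 1          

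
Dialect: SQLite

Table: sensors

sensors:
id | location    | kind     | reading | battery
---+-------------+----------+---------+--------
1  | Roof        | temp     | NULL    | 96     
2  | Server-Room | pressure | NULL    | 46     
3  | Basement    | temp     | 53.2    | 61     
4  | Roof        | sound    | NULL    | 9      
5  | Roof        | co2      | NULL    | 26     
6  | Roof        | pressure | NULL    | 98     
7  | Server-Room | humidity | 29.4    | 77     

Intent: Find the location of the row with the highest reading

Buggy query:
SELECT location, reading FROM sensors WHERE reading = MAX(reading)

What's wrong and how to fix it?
Bug: WHERE is evaluated per row; an aggregate over the whole table isn't defined there

Fix: Wrap MAX in a scalar subquery so WHERE compares against a single value

Corrected query:
SELECT location, reading FROM sensors WHERE reading = (SELECT MAX(reading) FROM sensors)

Result:
location | reading
---------+--------
Basement | 53.2   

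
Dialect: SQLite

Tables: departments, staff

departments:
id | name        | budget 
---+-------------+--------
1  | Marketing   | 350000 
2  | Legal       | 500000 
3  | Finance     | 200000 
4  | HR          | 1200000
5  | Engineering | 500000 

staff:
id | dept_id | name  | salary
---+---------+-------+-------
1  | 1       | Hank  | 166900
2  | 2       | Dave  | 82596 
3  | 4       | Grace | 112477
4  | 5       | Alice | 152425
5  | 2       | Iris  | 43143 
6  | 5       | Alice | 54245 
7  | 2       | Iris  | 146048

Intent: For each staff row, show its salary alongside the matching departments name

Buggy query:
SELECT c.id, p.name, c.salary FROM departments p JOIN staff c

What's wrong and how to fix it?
Bug: JOIN with no ON clause produces a cartesian product; every staff row pairs with every departments row

Fix: Add ON c.dept_id = p.id to the JOIN

Corrected query:
SELECT c.id, p.name, c.salary FROM departments p JOIN staff c ON c.dept_id = p.id

Result:
id | name        | salary
---+-------------+-------
1  | Marketing   | 166900
2  | Legal       | 82596 
3  | HR          | 112477
4  | Engineering | 152425
5  | Legal       | 43143 
6  | Engineering | 54245 
7  | Legal       | 146048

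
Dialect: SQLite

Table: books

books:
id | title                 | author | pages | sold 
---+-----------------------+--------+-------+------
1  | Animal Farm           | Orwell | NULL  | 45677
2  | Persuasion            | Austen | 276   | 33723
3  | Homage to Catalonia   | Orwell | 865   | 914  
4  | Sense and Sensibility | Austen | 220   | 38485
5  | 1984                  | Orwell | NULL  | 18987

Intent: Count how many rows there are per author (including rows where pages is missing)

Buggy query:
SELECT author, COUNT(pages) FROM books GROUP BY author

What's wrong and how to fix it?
Bug: COUNT(column) counts non-NULL values only; rows with NULL pages aren't counted

Fix: Use COUNT(*) to count all rows regardless of NULL

Corrected query:
SELECT author, COUNT(*) FROM books GROUP BY author

Result:
author | COUNT(*)
-------+---------
Austen | 2       
Orwell | 3       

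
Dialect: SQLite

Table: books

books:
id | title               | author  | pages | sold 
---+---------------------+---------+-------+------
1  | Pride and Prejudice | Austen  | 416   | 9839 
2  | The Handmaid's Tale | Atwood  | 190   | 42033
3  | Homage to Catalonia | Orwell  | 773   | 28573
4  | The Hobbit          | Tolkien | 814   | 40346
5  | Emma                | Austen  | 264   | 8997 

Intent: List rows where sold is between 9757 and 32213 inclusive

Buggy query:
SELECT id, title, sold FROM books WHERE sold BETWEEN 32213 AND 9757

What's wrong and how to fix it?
Bug: BETWEEN expects the lower bound first; with 32213 AND 9757 the range is empty

Fix: Write BETWEEN 9757 AND 32213

Corrected query:
SELECT id, title, sold FROM books WHERE sold BETWEEN 9757 AND 32213

Result:
id | title               | sold 
---+---------------------+------
1  | Pride and Prejudice | 9839 
3  | Homage to Catalonia | 28573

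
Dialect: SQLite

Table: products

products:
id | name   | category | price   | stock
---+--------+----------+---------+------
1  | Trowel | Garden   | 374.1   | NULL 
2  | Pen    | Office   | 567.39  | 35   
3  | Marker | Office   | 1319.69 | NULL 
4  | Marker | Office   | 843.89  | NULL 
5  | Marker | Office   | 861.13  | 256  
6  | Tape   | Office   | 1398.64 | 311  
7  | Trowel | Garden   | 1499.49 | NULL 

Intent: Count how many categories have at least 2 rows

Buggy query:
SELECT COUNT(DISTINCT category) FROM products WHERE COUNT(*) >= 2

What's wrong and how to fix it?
Bug: COUNT(*) cannot appear in WHERE; the per-group count doesn't exist yet

Fix: Use a subquery that GROUPs and filters with HAVING, then count its rows

Corrected query:
SELECT COUNT(*) FROM (SELECT category FROM products GROUP BY category HAVING COUNT(*) >= 2)

Result:
COUNT(*)
--------
2       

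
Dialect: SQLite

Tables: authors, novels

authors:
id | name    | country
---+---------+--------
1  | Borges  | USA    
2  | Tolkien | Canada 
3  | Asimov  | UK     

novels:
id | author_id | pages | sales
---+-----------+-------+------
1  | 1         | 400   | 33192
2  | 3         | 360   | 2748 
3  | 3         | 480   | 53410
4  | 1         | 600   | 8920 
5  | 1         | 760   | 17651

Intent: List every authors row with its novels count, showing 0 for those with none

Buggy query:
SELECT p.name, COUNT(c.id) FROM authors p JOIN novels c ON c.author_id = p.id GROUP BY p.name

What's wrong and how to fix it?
Bug: An inner join excludes parents with zero children

Fix: Switch to LEFT JOIN to retain unmatched parent rows

Corrected query:
SELECT p.name, COUNT(c.id) FROM authors p LEFT JOIN novels c ON c.author_id = p.id GROUP BY p.name

Result:
name    | COUNT(c.id)
--------+------------
Asimov  | 2          
Borges  | 3          
Tolkien | 0          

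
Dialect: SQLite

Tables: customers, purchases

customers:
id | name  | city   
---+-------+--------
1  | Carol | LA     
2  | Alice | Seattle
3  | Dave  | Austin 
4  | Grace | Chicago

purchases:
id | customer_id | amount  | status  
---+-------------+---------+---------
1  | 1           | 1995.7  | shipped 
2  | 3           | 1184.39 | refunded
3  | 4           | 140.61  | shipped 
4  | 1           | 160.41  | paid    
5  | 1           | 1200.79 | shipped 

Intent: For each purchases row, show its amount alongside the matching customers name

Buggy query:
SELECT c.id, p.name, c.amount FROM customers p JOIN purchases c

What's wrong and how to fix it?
Bug: JOIN with no ON clause produces a cartesian product; every purchases row pairs with every customers row

Fix: Add ON c.customer_id = p.id to the JOIN

Corrected query:
SELECT c.id, p.name, c.amount FROM customers p JOIN purchases c ON c.customer_id = p.id

Result:
id | name  | amount 
---+-------+--------
1  | Carol | 1995.7 
2  | Dave  | 1184.39
3  | Grace | 140.61 
4  | Carol | 160.41 
5  | Carol | 1200.79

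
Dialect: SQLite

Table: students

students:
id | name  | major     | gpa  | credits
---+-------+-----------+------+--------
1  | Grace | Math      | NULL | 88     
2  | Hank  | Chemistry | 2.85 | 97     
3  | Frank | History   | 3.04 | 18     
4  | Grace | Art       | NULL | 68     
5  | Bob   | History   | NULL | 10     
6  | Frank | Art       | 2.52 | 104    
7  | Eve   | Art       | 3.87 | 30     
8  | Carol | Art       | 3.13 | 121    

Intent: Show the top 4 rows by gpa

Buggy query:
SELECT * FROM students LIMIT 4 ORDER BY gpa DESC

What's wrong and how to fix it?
Bug: ORDER BY cannot follow LIMIT; LIMIT is the final clause

Fix: Sort with ORDER BY, then apply LIMIT

Corrected query:
SELECT * FROM students ORDER BY gpa DESC LIMIT 4

Result:
id | name  | major     | gpa  | credits
---+-------+-----------+------+--------
7  | Eve   | Art       | 3.87 | 30     
8  | Carol | Art       | 3.13 | 121    
3  | Frank | History   | 3.04 | 18     
2  | Hank  | Chemistry | 2.85 | 97     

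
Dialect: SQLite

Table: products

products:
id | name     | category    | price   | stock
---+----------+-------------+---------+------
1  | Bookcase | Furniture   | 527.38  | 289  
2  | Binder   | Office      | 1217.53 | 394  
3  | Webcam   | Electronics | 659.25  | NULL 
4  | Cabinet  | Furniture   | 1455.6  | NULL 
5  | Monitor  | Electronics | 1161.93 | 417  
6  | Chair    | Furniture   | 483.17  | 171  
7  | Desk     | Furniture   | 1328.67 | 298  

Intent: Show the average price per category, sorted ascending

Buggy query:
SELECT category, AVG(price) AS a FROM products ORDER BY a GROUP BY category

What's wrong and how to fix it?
Bug: ORDER BY appears before GROUP BY; SQL clause order requires GROUP BY first

Fix: Move ORDER BY to the end, after GROUP BY

Corrected query:
SELECT category, AVG(price) AS a FROM products GROUP BY category ORDER BY a

Result:
category    | a      
------------+--------
Electronics | 910.59 
Furniture   | 948.705
Office      | 1217.53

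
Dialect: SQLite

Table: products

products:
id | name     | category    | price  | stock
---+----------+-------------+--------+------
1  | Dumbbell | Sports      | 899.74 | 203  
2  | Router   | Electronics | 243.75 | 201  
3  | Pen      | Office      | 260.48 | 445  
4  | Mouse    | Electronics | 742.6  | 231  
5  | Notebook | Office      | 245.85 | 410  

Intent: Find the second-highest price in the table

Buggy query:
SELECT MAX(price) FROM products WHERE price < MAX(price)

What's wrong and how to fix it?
Bug: MAX(price) on the right of the comparison is an aggregate-in-WHERE error

Fix: Put the inner MAX in a scalar subquery

Corrected query:
SELECT MAX(price) FROM products WHERE price < (SELECT MAX(price) FROM products)

Result:
MAX(price)
----------
742.6     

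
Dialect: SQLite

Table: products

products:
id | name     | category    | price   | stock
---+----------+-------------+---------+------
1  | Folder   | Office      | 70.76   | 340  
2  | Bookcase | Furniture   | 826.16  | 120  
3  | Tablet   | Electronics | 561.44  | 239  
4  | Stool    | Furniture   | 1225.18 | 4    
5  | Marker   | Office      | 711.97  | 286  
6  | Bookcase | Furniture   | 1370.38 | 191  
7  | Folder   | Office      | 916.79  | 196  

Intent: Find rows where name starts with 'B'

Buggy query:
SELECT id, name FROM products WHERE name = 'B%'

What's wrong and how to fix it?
Bug: Wildcards only work with LIKE; '=' treats '%' as a literal character

Fix: Use LIKE for wildcard pattern matching

Corrected query:
SELECT id, name FROM products WHERE name LIKE 'B%'

Result:
id | name    
---+---------
2  | Bookcase
6  | Bookcase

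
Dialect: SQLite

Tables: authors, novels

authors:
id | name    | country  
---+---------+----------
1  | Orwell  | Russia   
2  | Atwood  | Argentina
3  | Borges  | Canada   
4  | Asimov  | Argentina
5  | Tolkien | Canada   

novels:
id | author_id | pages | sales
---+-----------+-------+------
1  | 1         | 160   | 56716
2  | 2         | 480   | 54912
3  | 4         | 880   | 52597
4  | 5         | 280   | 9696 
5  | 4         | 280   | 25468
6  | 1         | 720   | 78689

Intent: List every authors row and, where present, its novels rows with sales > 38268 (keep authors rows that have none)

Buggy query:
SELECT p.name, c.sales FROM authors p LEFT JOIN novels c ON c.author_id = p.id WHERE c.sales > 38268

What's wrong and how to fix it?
Bug: A WHERE condition on the right-hand table after LEFT JOIN drops unmatched parents

Fix: Put 'c.sales > 38268' in the JOIN's ON clause instead of WHERE

Corrected query:
SELECT p.name, c.sales FROM authors p LEFT JOIN novels c ON c.author_id = p.id AND c.sales > 38268

Result:
name    | sales
--------+------
Orwell  | 56716
Orwell  | 78689
Atwood  | 54912
Borges  | NULL 
Asimov  | 52597
Tolkien | NULL 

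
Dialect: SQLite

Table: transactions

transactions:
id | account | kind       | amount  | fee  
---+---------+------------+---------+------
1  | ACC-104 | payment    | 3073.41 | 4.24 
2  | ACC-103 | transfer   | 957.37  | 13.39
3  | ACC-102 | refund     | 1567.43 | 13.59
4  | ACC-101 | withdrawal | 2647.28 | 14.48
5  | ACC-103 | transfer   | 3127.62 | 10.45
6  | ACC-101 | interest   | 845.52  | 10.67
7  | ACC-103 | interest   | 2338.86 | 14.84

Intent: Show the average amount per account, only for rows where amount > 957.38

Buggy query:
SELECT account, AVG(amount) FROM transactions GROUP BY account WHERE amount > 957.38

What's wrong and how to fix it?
Bug: Row-level WHERE must come before GROUP BY in the clause order

Fix: Move the WHERE clause before GROUP BY

Corrected query:
SELECT account, AVG(amount) FROM transactions WHERE amount > 957.38 GROUP BY account

Result:
account | AVG(amount)
--------+------------
ACC-101 | 2647.28    
ACC-102 | 1567.43    
ACC-103 | 2733.24    
ACC-104 | 3073.41    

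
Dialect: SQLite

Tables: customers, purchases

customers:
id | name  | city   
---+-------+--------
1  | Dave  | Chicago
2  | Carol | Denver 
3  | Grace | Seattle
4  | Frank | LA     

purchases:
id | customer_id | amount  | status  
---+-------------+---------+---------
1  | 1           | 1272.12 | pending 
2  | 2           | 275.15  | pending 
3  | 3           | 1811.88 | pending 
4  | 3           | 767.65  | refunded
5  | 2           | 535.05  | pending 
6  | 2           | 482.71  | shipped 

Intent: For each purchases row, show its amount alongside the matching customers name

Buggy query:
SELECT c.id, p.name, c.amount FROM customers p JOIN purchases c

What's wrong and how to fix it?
Bug: Missing join condition: each purchases row is matched to all customers rows instead of just its own

Fix: Specify the join condition linking the foreign key to the parent id

Corrected query:
SELECT c.id, p.name, c.amount FROM customers p JOIN purchases c ON c.customer_id = p.id

Result:
id | name  | amount 
---+-------+--------
1  | Dave  | 1272.12
2  | Carol | 275.15 
3  | Grace | 1811.88
4  | Grace | 767.65 
5  | Carol | 535.05 
6  | Carol | 482.71 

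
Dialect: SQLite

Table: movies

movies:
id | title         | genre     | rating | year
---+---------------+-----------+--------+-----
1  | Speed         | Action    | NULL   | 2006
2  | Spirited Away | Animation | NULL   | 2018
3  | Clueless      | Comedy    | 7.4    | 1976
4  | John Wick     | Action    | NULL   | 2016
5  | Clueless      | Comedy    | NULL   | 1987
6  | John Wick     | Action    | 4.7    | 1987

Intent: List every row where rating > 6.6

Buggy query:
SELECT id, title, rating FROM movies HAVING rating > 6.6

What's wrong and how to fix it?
Bug: HAVING filters the output of aggregation, but this query has no GROUP BY and no aggregate functions, so SQLite rejects it (HAVING clause on a non-aggregate query); the condition here is per row

Fix: Replace HAVING with WHERE since the condition applies to individual rows

Corrected query:
SELECT id, title, rating FROM movies WHERE rating > 6.6

Result:
id | title    | rating
---+----------+-------
3  | Clueless | 7.4   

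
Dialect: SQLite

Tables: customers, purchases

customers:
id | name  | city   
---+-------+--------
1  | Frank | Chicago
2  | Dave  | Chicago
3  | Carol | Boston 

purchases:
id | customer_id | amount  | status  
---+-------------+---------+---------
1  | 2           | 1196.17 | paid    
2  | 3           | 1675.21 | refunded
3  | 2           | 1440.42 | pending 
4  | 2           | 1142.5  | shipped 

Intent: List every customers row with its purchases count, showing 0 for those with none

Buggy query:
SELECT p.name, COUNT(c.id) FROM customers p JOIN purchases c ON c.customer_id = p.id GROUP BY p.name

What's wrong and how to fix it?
Bug: INNER JOIN drops customers rows that have no matching purchases rows

Fix: Use LEFT JOIN so parents without children still appear (COUNT(c.id) gives 0)

Corrected query:
SELECT p.name, COUNT(c.id) FROM customers p LEFT JOIN purchases c ON c.customer_id = p.id GROUP BY p.name

Result:
name  | COUNT(c.id)
------+------------
Carol | 1          
Dave  | 3          
Frank | 0          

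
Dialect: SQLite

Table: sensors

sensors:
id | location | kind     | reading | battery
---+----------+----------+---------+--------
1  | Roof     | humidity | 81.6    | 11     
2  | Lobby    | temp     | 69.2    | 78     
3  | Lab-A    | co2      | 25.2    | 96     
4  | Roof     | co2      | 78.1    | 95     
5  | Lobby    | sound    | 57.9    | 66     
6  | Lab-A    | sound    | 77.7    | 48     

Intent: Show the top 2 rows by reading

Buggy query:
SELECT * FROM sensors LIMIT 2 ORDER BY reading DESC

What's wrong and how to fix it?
Bug: ORDER BY cannot follow LIMIT; LIMIT is the final clause

Fix: Sort with ORDER BY, then apply LIMIT

Corrected query:
SELECT * FROM sensors ORDER BY reading DESC LIMIT 2

Result:
id | location | kind     | reading | battery
---+----------+----------+---------+--------
1  | Roof     | humidity | 81.6    | 11     
4  | Roof     | co2      | 78.1    | 95     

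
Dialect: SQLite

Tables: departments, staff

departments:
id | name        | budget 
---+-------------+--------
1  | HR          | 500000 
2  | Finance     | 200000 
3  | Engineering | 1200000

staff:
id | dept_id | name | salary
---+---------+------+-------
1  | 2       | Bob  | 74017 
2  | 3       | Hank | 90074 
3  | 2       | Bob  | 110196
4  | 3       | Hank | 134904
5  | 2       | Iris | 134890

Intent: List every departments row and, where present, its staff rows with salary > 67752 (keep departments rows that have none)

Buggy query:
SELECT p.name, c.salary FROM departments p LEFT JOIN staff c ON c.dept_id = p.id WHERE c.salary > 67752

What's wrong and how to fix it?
Bug: Filtering c.salary in WHERE discards the NULL rows produced by LEFT JOIN, turning it into an inner join

Fix: Move the right-table condition into the ON clause so unmatched parents are kept

Corrected query:
SELECT p.name, c.salary FROM departments p LEFT JOIN staff c ON c.dept_id = p.id AND c.salary > 67752

Result:
name        | salary
------------+-------
HR          | NULL  
Finance     | 74017 
Finance     | 110196
Finance     | 134890
Engineering | 90074 
Engineering | 134904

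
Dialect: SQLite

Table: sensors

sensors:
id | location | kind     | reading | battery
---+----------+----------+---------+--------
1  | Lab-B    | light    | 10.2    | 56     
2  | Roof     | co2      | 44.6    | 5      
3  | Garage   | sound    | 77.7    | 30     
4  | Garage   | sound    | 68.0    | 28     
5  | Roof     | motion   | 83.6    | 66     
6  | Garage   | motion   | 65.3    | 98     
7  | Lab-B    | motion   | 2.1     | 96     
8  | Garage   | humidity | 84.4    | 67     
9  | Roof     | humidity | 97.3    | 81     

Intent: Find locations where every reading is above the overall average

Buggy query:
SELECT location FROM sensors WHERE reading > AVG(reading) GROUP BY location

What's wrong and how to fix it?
Bug: WHERE evaluates per row before aggregation, so AVG() is unavailable

Fix: Use a subquery for AVG and a HAVING MIN(...) filter so the condition holds for every row in the group

Corrected query:
SELECT location FROM sensors GROUP BY location HAVING MIN(reading) > (SELECT AVG(reading) FROM sensors)

Result:
location
--------
Garage  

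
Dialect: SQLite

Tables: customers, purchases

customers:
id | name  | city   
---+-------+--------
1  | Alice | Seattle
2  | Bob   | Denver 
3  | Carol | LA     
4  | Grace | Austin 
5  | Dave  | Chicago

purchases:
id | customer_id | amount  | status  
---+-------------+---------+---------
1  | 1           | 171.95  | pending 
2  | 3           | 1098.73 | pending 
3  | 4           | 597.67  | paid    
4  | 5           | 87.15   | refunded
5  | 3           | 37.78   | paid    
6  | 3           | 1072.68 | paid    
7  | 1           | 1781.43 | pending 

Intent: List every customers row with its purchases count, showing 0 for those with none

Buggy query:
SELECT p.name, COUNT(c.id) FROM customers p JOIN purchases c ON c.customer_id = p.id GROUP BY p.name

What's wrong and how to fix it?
Bug: An inner join excludes parents with zero children

Fix: Use LEFT JOIN so parents without children still appear (COUNT(c.id) gives 0)

Corrected query:
SELECT p.name, COUNT(c.id) FROM customers p LEFT JOIN purchases c ON c.customer_id = p.id GROUP BY p.name

Result:
name  | COUNT(c.id)
------+------------
Alice | 2          
Bob   | 0          
Carol | 3          
Dave  | 1          
Grace | 1          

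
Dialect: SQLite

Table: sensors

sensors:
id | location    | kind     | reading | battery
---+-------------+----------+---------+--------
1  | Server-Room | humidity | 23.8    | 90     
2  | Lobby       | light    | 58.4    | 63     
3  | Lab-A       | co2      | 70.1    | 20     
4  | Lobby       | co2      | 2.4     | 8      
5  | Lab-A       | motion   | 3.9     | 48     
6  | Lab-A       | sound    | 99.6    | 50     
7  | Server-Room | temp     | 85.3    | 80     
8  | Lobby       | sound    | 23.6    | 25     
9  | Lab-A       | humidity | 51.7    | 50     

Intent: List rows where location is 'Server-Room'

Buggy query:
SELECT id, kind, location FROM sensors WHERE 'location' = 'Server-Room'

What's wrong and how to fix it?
Bug: Single quotes denote string literals in SQL; the column name is being compared as a constant string

Fix: Reference the column as location without single quotes

Corrected query:
SELECT id, kind, location FROM sensors WHERE location = 'Server-Room'

Result:
id | kind     | location   
---+----------+------------
1  | humidity | Server-Room
7  | temp     | Server-Room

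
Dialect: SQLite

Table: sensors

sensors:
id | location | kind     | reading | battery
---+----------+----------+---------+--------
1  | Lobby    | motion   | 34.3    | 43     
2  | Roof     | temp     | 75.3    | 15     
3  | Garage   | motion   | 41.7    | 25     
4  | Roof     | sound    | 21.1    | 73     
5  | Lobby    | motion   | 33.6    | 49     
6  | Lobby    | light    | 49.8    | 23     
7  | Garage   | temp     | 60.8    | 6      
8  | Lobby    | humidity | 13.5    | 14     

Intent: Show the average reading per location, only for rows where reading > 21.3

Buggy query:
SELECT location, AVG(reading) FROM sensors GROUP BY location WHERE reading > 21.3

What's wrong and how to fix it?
Bug: WHERE cannot follow GROUP BY

Fix: Move the WHERE clause before GROUP BY

Corrected query:
SELECT location, AVG(reading) FROM sensors WHERE reading > 21.3 GROUP BY location

Result:
location | AVG(reading)
---------+-------------
Garage   | 51.25       
Lobby    | 39.233333   
Roof     | 75.3        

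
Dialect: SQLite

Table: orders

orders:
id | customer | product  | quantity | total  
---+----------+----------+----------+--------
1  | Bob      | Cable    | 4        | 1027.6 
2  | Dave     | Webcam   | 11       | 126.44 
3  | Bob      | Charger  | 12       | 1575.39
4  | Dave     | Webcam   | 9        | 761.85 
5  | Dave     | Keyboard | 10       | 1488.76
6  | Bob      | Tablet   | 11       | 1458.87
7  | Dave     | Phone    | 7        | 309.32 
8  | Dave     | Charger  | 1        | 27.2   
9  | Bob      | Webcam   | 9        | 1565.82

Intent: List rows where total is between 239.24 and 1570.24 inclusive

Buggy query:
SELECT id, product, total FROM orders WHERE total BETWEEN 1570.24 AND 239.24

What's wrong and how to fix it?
Bug: BETWEEN expects the lower bound first; with 1570.24 AND 239.24 the range is empty

Fix: Write BETWEEN 239.24 AND 1570.24

Corrected query:
SELECT id, product, total FROM orders WHERE total BETWEEN 239.24 AND 1570.24

Result:
id | product  | total  
---+----------+--------
1  | Cable    | 1027.6 
4  | Webcam   | 761.85 
5  | Keyboard | 1488.76
6  | Tablet   | 1458.87
7  | Phone    | 309.32 
9  | Webcam   | 1565.82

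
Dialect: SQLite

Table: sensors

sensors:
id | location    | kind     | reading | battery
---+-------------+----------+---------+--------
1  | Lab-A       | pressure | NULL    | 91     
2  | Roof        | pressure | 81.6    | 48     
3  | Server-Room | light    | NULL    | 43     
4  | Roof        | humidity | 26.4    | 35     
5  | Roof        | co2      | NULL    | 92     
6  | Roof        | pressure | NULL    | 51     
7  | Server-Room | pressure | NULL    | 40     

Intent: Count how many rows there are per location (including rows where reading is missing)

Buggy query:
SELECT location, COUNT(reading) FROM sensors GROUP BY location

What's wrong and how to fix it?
Bug: COUNT(column) counts non-NULL values only; rows with NULL reading aren't counted

Fix: Use COUNT(*) to count all rows regardless of NULL

Corrected query:
SELECT location, COUNT(*) FROM sensors GROUP BY location

Result:
location    | COUNT(*)
------------+---------
Lab-A       | 1       
Roof        | 4       
Server-Room | 2       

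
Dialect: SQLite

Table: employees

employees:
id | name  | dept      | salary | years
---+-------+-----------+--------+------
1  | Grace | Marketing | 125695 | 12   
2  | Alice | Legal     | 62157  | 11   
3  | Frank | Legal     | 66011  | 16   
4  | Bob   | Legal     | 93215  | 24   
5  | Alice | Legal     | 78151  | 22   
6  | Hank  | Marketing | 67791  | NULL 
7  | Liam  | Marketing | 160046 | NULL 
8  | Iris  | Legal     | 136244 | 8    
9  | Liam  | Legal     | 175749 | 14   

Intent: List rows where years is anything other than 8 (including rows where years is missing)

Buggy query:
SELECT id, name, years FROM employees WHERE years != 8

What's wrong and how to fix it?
Bug: Inequality against NULL is unknown, not true; rows with NULL are dropped

Fix: Add an explicit OR years IS NULL to include the missing-value rows

Corrected query:
SELECT id, name, years FROM employees WHERE years != 8 OR years IS NULL

Result:
id | name  | years
---+-------+------
1  | Grace | 12   
2  | Alice | 11   
3  | Frank | 16   
4  | Bob   | 24   
5  | Alice | 22   
6  | Hank  | NULL 
7  | Liam  | NULL 
9  | Liam  | 14   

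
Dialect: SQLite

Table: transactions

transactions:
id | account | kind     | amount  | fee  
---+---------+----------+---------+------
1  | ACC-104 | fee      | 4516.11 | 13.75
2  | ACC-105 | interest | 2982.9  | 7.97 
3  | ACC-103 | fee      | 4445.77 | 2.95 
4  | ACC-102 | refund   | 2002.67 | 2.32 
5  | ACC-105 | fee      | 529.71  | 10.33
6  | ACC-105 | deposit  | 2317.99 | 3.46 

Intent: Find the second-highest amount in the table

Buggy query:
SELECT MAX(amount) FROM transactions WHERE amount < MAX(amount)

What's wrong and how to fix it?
Bug: MAX(amount) on the right of the comparison is an aggregate-in-WHERE error

Fix: Compute the overall MAX in a subquery, then take MAX of rows below it

Corrected query:
SELECT MAX(amount) FROM transactions WHERE amount < (SELECT MAX(amount) FROM transactions)

Result:
MAX(amount)
-----------
4445.77    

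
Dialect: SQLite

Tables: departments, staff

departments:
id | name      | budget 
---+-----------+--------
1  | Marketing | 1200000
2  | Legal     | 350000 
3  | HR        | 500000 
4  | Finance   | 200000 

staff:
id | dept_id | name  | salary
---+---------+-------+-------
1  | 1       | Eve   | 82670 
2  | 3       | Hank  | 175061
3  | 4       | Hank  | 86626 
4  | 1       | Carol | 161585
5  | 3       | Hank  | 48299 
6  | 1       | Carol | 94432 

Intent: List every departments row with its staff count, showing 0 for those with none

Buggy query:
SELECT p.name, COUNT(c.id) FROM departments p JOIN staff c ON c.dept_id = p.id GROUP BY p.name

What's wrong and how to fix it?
Bug: An inner join excludes parents with zero children

Fix: Switch to LEFT JOIN to retain unmatched parent rows

Corrected query:
SELECT p.name, COUNT(c.id) FROM departments p LEFT JOIN staff c ON c.dept_id = p.id GROUP BY p.name

Result:
name      | COUNT(c.id)
----------+------------
Finance   | 1          
HR        | 2          
Legal     | 0          
Marketing | 3          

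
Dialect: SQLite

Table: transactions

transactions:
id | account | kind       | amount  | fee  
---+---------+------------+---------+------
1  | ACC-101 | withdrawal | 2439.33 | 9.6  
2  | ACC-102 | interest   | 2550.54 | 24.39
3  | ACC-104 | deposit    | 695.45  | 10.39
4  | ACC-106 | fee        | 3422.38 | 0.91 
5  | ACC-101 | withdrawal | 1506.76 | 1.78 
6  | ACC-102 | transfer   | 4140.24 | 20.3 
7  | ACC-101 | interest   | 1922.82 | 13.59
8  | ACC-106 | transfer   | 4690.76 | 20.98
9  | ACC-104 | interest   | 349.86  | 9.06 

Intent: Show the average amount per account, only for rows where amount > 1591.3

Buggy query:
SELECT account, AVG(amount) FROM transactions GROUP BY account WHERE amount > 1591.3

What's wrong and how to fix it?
Bug: WHERE cannot follow GROUP BY

Fix: Place WHERE between FROM and GROUP BY

Corrected query:
SELECT account, AVG(amount) FROM transactions WHERE amount > 1591.3 GROUP BY account

Result:
account | AVG(amount)
--------+------------
ACC-101 | 2181.075   
ACC-102 | 3345.39    
ACC-106 | 4056.57    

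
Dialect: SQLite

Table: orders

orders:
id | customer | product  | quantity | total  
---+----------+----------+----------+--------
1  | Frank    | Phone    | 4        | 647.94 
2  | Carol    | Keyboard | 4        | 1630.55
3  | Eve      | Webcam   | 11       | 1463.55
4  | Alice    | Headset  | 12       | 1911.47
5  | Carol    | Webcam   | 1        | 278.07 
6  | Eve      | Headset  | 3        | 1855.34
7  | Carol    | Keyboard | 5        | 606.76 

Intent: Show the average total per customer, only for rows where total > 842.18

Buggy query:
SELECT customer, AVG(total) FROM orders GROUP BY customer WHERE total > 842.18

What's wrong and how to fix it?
Bug: Row-level WHERE must come before GROUP BY in the clause order

Fix: Place WHERE between FROM and GROUP BY

Corrected query:
SELECT customer, AVG(total) FROM orders WHERE total > 842.18 GROUP BY customer

Result:
customer | AVG(total)
---------+-----------
Alice    | 1911.47   
Carol    | 1630.55   
Eve      | 1659.445  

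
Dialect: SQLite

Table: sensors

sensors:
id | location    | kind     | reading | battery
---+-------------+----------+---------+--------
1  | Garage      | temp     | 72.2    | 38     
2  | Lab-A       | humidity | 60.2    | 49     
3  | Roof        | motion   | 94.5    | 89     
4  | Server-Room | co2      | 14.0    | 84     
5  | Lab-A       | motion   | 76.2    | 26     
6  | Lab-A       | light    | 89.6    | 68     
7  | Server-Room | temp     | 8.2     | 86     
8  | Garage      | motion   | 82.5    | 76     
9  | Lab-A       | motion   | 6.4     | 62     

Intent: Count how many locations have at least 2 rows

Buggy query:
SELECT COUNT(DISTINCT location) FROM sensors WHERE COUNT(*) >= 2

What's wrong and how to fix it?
Bug: COUNT(*) cannot appear in WHERE; the per-group count doesn't exist yet

Fix: Group first with HAVING COUNT(*) >= 2, then COUNT the resulting groups

Corrected query:
SELECT COUNT(*) FROM (SELECT location FROM sensors GROUP BY location HAVING COUNT(*) >= 2)

Result:
COUNT(*)
--------
3       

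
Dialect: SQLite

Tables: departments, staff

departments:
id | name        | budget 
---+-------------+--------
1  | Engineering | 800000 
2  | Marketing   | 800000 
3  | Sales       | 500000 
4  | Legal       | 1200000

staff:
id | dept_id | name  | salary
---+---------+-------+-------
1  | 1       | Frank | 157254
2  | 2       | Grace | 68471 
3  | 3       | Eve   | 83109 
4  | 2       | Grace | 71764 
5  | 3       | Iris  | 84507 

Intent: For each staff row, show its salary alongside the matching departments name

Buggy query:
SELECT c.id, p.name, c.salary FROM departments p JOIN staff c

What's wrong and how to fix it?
Bug: Missing join condition: each staff row is matched to all departments rows instead of just its own

Fix: Specify the join condition linking the foreign key to the parent id

Corrected query:
SELECT c.id, p.name, c.salary FROM departments p JOIN staff c ON c.dept_id = p.id

Result:
id | name        | salary
---+-------------+-------
1  | Engineering | 157254
2  | Marketing   | 68471 
3  | Sales       | 83109 
4  | Marketing   | 71764 
5  | Sales       | 84507 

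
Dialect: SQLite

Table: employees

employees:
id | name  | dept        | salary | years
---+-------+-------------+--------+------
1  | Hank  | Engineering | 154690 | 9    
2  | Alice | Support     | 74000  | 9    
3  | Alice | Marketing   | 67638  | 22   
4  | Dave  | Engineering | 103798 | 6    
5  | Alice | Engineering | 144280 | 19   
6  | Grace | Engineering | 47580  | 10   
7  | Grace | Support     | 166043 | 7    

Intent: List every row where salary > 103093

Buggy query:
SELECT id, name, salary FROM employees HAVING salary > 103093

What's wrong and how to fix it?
Bug: HAVING filters the output of aggregation, but this query has no GROUP BY and no aggregate functions, so SQLite rejects it (HAVING clause on a non-aggregate query); the condition here is per row

Fix: Use WHERE for row-level filtering

Corrected query:
SELECT id, name, salary FROM employees WHERE salary > 103093

Result:
id | name  | salary
---+-------+-------
1  | Hank  | 154690
4  | Dave  | 103798
5  | Alice | 144280
7  | Grace | 166043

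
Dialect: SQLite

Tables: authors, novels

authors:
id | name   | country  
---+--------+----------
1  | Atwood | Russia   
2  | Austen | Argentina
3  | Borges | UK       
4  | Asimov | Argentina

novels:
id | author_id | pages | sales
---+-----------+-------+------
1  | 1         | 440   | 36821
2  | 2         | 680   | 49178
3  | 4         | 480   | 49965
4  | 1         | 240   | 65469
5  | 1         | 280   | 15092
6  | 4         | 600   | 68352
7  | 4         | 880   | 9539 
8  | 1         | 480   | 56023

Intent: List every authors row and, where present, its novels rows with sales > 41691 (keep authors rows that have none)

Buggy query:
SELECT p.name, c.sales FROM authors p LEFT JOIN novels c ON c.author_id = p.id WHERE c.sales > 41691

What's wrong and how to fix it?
Bug: Filtering c.sales in WHERE discards the NULL rows produced by LEFT JOIN, turning it into an inner join

Fix: Put 'c.sales > 41691' in the JOIN's ON clause instead of WHERE

Corrected query:
SELECT p.name, c.sales FROM authors p LEFT JOIN novels c ON c.author_id = p.id AND c.sales > 41691

Result:
name   | sales
-------+------
Atwood | 56023
Atwood | 65469
Austen | 49178
Borges | NULL 
Asimov | 49965
Asimov | 68352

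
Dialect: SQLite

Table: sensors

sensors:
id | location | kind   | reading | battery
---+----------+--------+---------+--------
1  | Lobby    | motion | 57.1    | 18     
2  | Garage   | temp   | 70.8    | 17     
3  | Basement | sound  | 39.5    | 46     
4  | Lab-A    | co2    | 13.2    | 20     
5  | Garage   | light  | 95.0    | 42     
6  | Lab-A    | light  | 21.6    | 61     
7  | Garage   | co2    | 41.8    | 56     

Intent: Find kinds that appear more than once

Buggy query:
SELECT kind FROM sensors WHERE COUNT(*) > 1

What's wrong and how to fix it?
Bug: COUNT(*) is an aggregate and cannot be used in WHERE

Fix: GROUP BY kind, then filter groups with HAVING COUNT(*) > 1

Corrected query:
SELECT kind FROM sensors GROUP BY kind HAVING COUNT(*) > 1

Result:
kind 
-----
co2  
light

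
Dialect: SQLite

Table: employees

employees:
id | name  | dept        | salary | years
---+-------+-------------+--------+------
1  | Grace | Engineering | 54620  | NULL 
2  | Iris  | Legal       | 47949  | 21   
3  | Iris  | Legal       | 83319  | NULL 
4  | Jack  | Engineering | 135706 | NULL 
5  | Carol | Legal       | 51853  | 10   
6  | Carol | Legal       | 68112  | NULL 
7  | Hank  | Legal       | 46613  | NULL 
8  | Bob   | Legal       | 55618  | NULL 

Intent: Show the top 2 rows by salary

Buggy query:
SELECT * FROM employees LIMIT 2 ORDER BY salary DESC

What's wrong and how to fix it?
Bug: ORDER BY cannot follow LIMIT; LIMIT is the final clause

Fix: Sort with ORDER BY, then apply LIMIT

Corrected query:
SELECT * FROM employees ORDER BY salary DESC LIMIT 2

Result:
id | name | dept        | salary | years
---+------+-------------+--------+------
4  | Jack | Engineering | 135706 | NULL 
3  | Iris | Legal       | 83319  | NULL 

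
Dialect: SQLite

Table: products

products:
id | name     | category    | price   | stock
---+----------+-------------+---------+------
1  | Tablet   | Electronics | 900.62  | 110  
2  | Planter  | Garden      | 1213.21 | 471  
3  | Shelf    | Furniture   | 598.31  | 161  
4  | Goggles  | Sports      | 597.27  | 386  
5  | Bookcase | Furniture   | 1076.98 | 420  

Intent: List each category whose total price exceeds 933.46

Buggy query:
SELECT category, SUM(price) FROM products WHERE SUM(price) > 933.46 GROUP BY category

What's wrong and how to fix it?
Bug: WHERE runs before GROUP BY, so aggregates aren't available there

Fix: Use HAVING (which filters groups after aggregation) instead of WHERE

Corrected query:
SELECT category, SUM(price) FROM products GROUP BY category HAVING SUM(price) > 933.46

Result:
category  | SUM(price)
----------+-----------
Furniture | 1675.29   
Garden    | 1213.21   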